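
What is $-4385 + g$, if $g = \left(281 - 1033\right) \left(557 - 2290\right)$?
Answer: $1298831$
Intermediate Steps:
$g = 1303216$ ($g = \left(-752\right) \left(-1733\right) = 1303216$)
$-4385 + g = -4385 + 1303216 = 1298831$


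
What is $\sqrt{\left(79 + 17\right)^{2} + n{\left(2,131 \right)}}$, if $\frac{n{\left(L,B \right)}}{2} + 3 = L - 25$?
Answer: $2 \sqrt{2291} \approx 95.729$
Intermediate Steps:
$n{\left(L,B \right)} = -56 + 2 L$ ($n{\left(L,B \right)} = -6 + 2 \left(L - 25\right) = -6 + 2 \left(-25 + L\right) = -6 + \left(-50 + 2 L\right) = -56 + 2 L$)
$\sqrt{\left(79 + 17\right)^{2} + n{\left(2,131 \right)}} = \sqrt{\left(79 + 17\right)^{2} + \left(-56 + 2 \cdot 2\right)} = \sqrt{96^{2} + \left(-56 + 4\right)} = \sqrt{9216 - 52} = \sqrt{9164} = 2 \sqrt{2291}$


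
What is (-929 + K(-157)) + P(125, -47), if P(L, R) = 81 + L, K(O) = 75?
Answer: -648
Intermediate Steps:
(-929 + K(-157)) + P(125, -47) = (-929 + 75) + (81 + 125) = -854 + 206 = -648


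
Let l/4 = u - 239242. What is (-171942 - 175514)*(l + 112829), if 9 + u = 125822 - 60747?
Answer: 202870872000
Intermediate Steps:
u = 65066 (u = -9 + (125822 - 60747) = -9 + 65075 = 65066)
l = -696704 (l = 4*(65066 - 239242) = 4*(-174176) = -696704)
(-171942 - 175514)*(l + 112829) = (-171942 - 175514)*(-696704 + 112829) = -347456*(-583875) = 202870872000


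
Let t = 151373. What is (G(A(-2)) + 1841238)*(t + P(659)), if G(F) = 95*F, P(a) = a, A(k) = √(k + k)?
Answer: 279927095616 + 28886080*I ≈ 2.7993e+11 + 2.8886e+7*I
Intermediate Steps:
A(k) = √2*√k (A(k) = √(2*k) = √2*√k)
(G(A(-2)) + 1841238)*(t + P(659)) = (95*(√2*√(-2)) + 1841238)*(151373 + 659) = (95*(√2*(I*√2)) + 1841238)*152032 = (95*(2*I) + 1841238)*152032 = (190*I + 1841238)*152032 = (1841238 + 190*I)*152032 = 279927095616 + 28886080*I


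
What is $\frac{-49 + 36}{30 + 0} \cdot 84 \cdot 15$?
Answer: $-546$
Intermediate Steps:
$\frac{-49 + 36}{30 + 0} \cdot 84 \cdot 15 = - \frac{13}{30} \cdot 84 \cdot 15 = \left(-13\right) \frac{1}{30} \cdot 84 \cdot 15 = \left(- \frac{13}{30}\right) 84 \cdot 15 = \left(- \frac{182}{5}\right) 15 = -546$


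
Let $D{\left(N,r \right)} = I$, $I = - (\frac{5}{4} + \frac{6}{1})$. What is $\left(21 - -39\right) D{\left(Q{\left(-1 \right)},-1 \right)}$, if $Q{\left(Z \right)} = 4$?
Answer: $-435$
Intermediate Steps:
$I = - \frac{29}{4}$ ($I = - (5 \cdot \frac{1}{4} + 6 \cdot 1) = - (\frac{5}{4} + 6) = \left(-1\right) \frac{29}{4} = - \frac{29}{4} \approx -7.25$)
$D{\left(N,r \right)} = - \frac{29}{4}$
$\left(21 - -39\right) D{\left(Q{\left(-1 \right)},-1 \right)} = \left(21 - -39\right) \left(- \frac{29}{4}\right) = \left(21 + 39\right) \left(- \frac{29}{4}\right) = 60 \left(- \frac{29}{4}\right) = -435$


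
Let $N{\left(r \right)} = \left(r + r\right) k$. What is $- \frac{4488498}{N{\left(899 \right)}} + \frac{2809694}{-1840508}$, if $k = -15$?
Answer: $\frac{682111585817}{4136541730} \approx 164.9$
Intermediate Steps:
$N{\left(r \right)} = - 30 r$ ($N{\left(r \right)} = \left(r + r\right) \left(-15\right) = 2 r \left(-15\right) = - 30 r$)
$- \frac{4488498}{N{\left(899 \right)}} + \frac{2809694}{-1840508} = - \frac{4488498}{\left(-30\right) 899} + \frac{2809694}{-1840508} = - \frac{4488498}{-26970} + 2809694 \left(- \frac{1}{1840508}\right) = \left(-4488498\right) \left(- \frac{1}{26970}\right) - \frac{1404847}{920254} = \frac{748083}{4495} - \frac{1404847}{920254} = \frac{682111585817}{4136541730}$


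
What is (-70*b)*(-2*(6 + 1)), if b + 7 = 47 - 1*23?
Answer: 16660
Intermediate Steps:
b = 17 (b = -7 + (47 - 1*23) = -7 + (47 - 23) = -7 + 24 = 17)
(-70*b)*(-2*(6 + 1)) = (-70*17)*(-2*(6 + 1)) = -(-2380)*7 = -1190*(-14) = 16660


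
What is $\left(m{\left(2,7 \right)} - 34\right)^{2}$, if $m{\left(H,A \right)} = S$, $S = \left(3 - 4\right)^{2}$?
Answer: $1089$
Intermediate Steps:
$S = 1$ ($S = \left(-1\right)^{2} = 1$)
$m{\left(H,A \right)} = 1$
$\left(m{\left(2,7 \right)} - 34\right)^{2} = \left(1 - 34\right)^{2} = \left(-33\right)^{2} = 1089$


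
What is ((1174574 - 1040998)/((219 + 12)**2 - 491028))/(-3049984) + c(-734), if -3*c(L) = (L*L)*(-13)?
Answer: 129850713080305171/55619889472 ≈ 2.3346e+6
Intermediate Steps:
c(L) = 13*L**2/3 (c(L) = -L*L*(-13)/3 = -L**2*(-13)/3 = -(-13)*L**2/3 = 13*L**2/3)
((1174574 - 1040998)/((219 + 12)**2 - 491028))/(-3049984) + c(-734) = ((1174574 - 1040998)/((219 + 12)**2 - 491028))/(-3049984) + (13/3)*(-734)**2 = (133576/(231**2 - 491028))*(-1/3049984) + (13/3)*538756 = (133576/(53361 - 491028))*(-1/3049984) + 7003828/3 = (133576/(-437667))*(-1/3049984) + 7003828/3 = (133576*(-1/437667))*(-1/3049984) + 7003828/3 = -133576/437667*(-1/3049984) + 7003828/3 = 16697/166859668416 + 7003828/3 = 129850713080305171/55619889472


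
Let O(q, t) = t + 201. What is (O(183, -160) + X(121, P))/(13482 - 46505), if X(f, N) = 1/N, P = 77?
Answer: -3158/2542771 ≈ -0.0012420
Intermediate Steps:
O(q, t) = 201 + t
(O(183, -160) + X(121, P))/(13482 - 46505) = ((201 - 160) + 1/77)/(13482 - 46505) = (41 + 1/77)/(-33023) = (3158/77)*(-1/33023) = -3158/2542771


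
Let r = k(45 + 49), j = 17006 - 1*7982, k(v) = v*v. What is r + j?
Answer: 17860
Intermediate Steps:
k(v) = v²
j = 9024 (j = 17006 - 7982 = 9024)
r = 8836 (r = (45 + 49)² = 94² = 8836)
r + j = 8836 + 9024 = 17860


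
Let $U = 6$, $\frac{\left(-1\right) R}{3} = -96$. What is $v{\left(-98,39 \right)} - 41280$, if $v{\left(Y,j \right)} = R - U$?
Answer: $-40998$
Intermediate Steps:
$R = 288$ ($R = \left(-3\right) \left(-96\right) = 288$)
$v{\left(Y,j \right)} = 282$ ($v{\left(Y,j \right)} = 288 - 6 = 282$)
$v{\left(-98,39 \right)} - 41280 = 282 - 41280 = -40998$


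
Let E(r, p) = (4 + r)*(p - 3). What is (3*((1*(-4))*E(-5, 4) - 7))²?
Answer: 81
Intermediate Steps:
E(r, p) = (-3 + p)*(4 + r) (E(r, p) = (4 + r)*(-3 + p) = (-3 + p)*(4 + r))
(3*((1*(-4))*E(-5, 4) - 7))² = (3*((1*(-4))*(-12 - 3*(-5) + 4*4 + 4*(-5)) - 7))² = (3*(-4*(-12 + 15 + 16 - 20) - 7))² = (3*(-4*(-1) - 7))² = (3*(4 - 7))² = (3*(-3))² = (-9)² = 81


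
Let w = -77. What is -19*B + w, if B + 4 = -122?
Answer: 2317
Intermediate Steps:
B = -126 (B = -4 - 122 = -126)
-19*B + w = -19*(-126) - 77 = 2394 - 77 = 2317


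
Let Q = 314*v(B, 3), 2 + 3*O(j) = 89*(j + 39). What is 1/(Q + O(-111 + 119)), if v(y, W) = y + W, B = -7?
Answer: 3/413 ≈ 0.0072639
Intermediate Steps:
v(y, W) = W + y
O(j) = 3469/3 + 89*j/3 (O(j) = -⅔ + (89*(j + 39))/3 = -⅔ + (89*(39 + j))/3 = -⅔ + (3471 + 89*j)/3 = -⅔ + (1157 + 89*j/3) = 3469/3 + 89*j/3)
Q = -1256 (Q = 314*(3 - 7) = 314*(-4) = -1256)
1/(Q + O(-111 + 119)) = 1/(-1256 + (3469/3 + 89*(-111 + 119)/3)) = 1/(-1256 + (3469/3 + (89/3)*8)) = 1/(-1256 + (3469/3 + 712/3)) = 1/(-1256 + 4181/3) = 1/(413/3) = 3/413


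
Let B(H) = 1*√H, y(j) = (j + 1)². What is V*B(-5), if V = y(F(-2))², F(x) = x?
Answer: I*√5 ≈ 2.2361*I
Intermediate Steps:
y(j) = (1 + j)²
B(H) = √H
V = 1 (V = ((1 - 2)²)² = ((-1)²)² = 1² = 1)
V*B(-5) = 1*√(-5) = 1*(I*√5) = I*√5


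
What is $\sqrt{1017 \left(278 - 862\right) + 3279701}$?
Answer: $\sqrt{2685773} \approx 1638.8$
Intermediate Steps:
$\sqrt{1017 \left(278 - 862\right) + 3279701} = \sqrt{1017 \left(-584\right) + 3279701} = \sqrt{-593928 + 3279701} = \sqrt{2685773}$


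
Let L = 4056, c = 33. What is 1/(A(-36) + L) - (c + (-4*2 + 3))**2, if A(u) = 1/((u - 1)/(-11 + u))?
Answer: -117693259/150119 ≈ -784.00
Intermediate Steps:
A(u) = (-11 + u)/(-1 + u) (A(u) = 1/((-1 + u)/(-11 + u)) = (-11 + u)/(-1 + u))
1/(A(-36) + L) - (c + (-4*2 + 3))**2 = 1/((-11 - 36)/(-1 - 36) + 4056) - (33 + (-4*2 + 3))**2 = 1/(-47/(-37) + 4056) - (33 + (-8 + 3))**2 = 1/(-1/37*(-47) + 4056) - (33 - 5)**2 = 1/(47/37 + 4056) - 1*28**2 = 1/(150119/37) - 1*784 = 37/150119 - 784 = -117693259/150119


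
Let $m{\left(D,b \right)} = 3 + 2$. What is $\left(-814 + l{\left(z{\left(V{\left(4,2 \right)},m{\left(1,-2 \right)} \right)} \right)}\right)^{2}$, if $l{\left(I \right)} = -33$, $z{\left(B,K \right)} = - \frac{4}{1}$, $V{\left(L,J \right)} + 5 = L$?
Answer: $717409$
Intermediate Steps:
$V{\left(L,J \right)} = -5 + L$
$m{\left(D,b \right)} = 5$
$z{\left(B,K \right)} = -4$ ($z{\left(B,K \right)} = \left(-4\right) 1 = -4$)
$\left(-814 + l{\left(z{\left(V{\left(4,2 \right)},m{\left(1,-2 \right)} \right)} \right)}\right)^{2} = \left(-814 - 33\right)^{2} = \left(-847\right)^{2} = 717409$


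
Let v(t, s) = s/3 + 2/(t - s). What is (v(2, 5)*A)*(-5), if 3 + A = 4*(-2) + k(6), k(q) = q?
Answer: 25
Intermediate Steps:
A = -5 (A = -3 + (4*(-2) + 6) = -3 + (-8 + 6) = -3 - 2 = -5)
v(t, s) = 2/(t - s) + s/3 (v(t, s) = s*(⅓) + 2/(t - s) = s/3 + 2/(t - s) = 2/(t - s) + s/3)
(v(2, 5)*A)*(-5) = (((-6 + 5² - 1*5*2)/(3*(5 - 1*2)))*(-5))*(-5) = (((-6 + 25 - 10)/(3*(5 - 2)))*(-5))*(-5) = (((⅓)*9/3)*(-5))*(-5) = (((⅓)*(⅓)*9)*(-5))*(-5) = (1*(-5))*(-5) = -5*(-5) = 25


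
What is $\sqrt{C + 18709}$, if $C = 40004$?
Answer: $\sqrt{58713} \approx 242.31$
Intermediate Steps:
$\sqrt{C + 18709} = \sqrt{40004 + 18709} = \sqrt{58713}$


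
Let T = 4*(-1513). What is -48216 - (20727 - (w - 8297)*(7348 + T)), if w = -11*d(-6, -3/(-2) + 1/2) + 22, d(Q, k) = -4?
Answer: -10736319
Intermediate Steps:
T = -6052
w = 66 (w = -11*(-4) + 22 = 44 + 22 = 66)
-48216 - (20727 - (w - 8297)*(7348 + T)) = -48216 - (20727 - (66 - 8297)*(7348 - 6052)) = -48216 - (20727 - (-8231)*1296) = -48216 - (20727 - 1*(-10667376)) = -48216 - (20727 + 10667376) = -48216 - 1*10688103 = -48216 - 10688103 = -10736319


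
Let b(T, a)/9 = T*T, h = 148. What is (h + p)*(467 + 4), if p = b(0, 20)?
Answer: 69708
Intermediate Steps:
b(T, a) = 9*T² (b(T, a) = 9*(T*T) = 9*T²)
p = 0 (p = 9*0² = 9*0 = 0)
(h + p)*(467 + 4) = (148 + 0)*(467 + 4) = 148*471 = 69708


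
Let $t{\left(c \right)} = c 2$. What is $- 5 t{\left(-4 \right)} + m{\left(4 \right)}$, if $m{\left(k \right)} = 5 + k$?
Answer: $49$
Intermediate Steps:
$t{\left(c \right)} = 2 c$
$- 5 t{\left(-4 \right)} + m{\left(4 \right)} = - 5 \cdot 2 \left(-4\right) + \left(5 + 4\right) = \left(-5\right) \left(-8\right) + 9 = 40 + 9 = 49$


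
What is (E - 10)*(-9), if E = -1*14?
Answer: 216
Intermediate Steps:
E = -14
(E - 10)*(-9) = (-14 - 10)*(-9) = -24*(-9) = 216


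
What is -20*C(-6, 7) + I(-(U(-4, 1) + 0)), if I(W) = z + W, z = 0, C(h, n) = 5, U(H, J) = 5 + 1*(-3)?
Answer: -102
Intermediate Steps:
U(H, J) = 2 (U(H, J) = 5 - 3 = 2)
I(W) = W (I(W) = 0 + W = W)
-20*C(-6, 7) + I(-(U(-4, 1) + 0)) = -20*5 - (2 + 0) = -100 - 1*2 = -100 - 2 = -102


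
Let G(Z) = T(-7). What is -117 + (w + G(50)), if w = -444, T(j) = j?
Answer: -568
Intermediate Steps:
G(Z) = -7
-117 + (w + G(50)) = -117 + (-444 - 7) = -117 - 451 = -568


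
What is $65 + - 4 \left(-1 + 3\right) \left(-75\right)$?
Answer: $665$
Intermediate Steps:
$65 + - 4 \left(-1 + 3\right) \left(-75\right) = 65 + \left(-4\right) 2 \left(-75\right) = 65 - -600 = 65 + 600 = 665$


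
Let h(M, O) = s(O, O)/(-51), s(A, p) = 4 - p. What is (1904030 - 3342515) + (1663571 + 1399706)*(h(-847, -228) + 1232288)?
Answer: 192516029833577/51 ≈ 3.7748e+12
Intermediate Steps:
h(M, O) = -4/51 + O/51 (h(M, O) = (4 - O)/(-51) = (4 - O)*(-1/51) = -4/51 + O/51)
(1904030 - 3342515) + (1663571 + 1399706)*(h(-847, -228) + 1232288) = (1904030 - 3342515) + (1663571 + 1399706)*((-4/51 + (1/51)*(-228)) + 1232288) = -1438485 + 3063277*((-4/51 - 76/17) + 1232288) = -1438485 + 3063277*(-232/51 + 1232288) = -1438485 + 3063277*(62846456/51) = -1438485 + 192516103196312/51 = 192516029833577/51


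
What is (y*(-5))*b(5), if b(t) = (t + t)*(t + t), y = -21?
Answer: 10500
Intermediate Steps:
b(t) = 4*t² (b(t) = (2*t)*(2*t) = 4*t²)
(y*(-5))*b(5) = (-21*(-5))*(4*5²) = 105*(4*25) = 105*100 = 10500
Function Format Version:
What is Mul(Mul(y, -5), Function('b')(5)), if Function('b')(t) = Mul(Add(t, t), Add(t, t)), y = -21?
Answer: 10500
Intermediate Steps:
Function('b')(t) = Mul(4, Pow(t, 2)) (Function('b')(t) = Mul(Mul(2, t), Mul(2, t)) = Mul(4, Pow(t, 2)))
Mul(Mul(y, -5), Function('b')(5)) = Mul(Mul(-21, -5), Mul(4, Pow(5, 2))) = Mul(105, Mul(4, 25)) = Mul(105, 100) = 10500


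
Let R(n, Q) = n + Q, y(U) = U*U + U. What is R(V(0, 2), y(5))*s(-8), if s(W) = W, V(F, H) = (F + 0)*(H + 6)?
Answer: -240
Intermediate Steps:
y(U) = U + U² (y(U) = U² + U = U + U²)
V(F, H) = F*(6 + H)
R(n, Q) = Q + n
R(V(0, 2), y(5))*s(-8) = (5*(1 + 5) + 0*(6 + 2))*(-8) = (5*6 + 0*8)*(-8) = (30 + 0)*(-8) = 30*(-8) = -240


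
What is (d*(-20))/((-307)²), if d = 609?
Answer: -12180/94249 ≈ -0.12923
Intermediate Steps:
(d*(-20))/((-307)²) = (609*(-20))/((-307)²) = -12180/94249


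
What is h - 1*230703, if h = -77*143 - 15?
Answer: -241729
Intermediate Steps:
h = -11026 (h = -11011 - 15 = -11026)
h - 1*230703 = -11026 - 1*230703 = -11026 - 230703 = -241729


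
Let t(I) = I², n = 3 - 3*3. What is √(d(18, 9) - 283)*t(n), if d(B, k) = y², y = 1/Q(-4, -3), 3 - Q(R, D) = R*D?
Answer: 4*I*√22922 ≈ 605.6*I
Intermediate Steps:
Q(R, D) = 3 - D*R (Q(R, D) = 3 - R*D = 3 - D*R)
y = -⅑ (y = 1/(3 - 1*(-3)*(-4)) = 1/(3 - 12) = 1/(-9) = -⅑ ≈ -0.11111)
n = -6 (n = 3 - 9 = -6)
d(B, k) = 1/81 (d(B, k) = (-⅑)² = 1/81)
√(d(18, 9) - 283)*t(n) = √(1/81 - 283)*(-6)² = √(-22922/81)*36 = (I*√22922/9)*36 = 4*I*√22922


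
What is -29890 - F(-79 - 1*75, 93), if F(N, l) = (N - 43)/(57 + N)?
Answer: -2899527/97 ≈ -29892.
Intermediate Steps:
F(N, l) = (-43 + N)/(57 + N)
-29890 - F(-79 - 1*75, 93) = -29890 - (-43 + (-79 - 1*75))/(57 + (-79 - 1*75)) = -29890 - (-43 + (-79 - 75))/(57 + (-79 - 75)) = -29890 - (-43 - 154)/(57 - 154) = -29890 - (-197)/(-97) = -29890 - (-1)*(-197)/97 = -29890 - 1*197/97 = -29890 - 197/97 = -2899527/97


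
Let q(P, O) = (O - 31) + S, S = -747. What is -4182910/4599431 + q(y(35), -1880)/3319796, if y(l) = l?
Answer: -6949316586979/7634586318038 ≈ -0.91024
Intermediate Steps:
q(P, O) = -778 + O (q(P, O) = (O - 31) - 747 = (-31 + O) - 747 = -778 + O)
-4182910/4599431 + q(y(35), -1880)/3319796 = -4182910/4599431 + (-778 - 1880)/3319796 = -4182910*1/4599431 - 2658*1/3319796 = -4182910/4599431 - 1329/1659898 = -6949316586979/7634586318038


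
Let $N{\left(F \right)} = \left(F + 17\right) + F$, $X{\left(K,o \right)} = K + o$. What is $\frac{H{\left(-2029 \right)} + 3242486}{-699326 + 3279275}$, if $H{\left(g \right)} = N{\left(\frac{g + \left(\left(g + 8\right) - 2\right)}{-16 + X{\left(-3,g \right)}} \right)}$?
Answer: $\frac{92231309}{73385216} \approx 1.2568$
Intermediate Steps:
$N{\left(F \right)} = 17 + 2 F$ ($N{\left(F \right)} = \left(17 + F\right) + F = 17 + 2 F$)
$H{\left(g \right)} = 17 + \frac{2 \left(6 + 2 g\right)}{-19 + g}$ ($H{\left(g \right)} = 17 + 2 \frac{g + \left(\left(g + 8\right) - 2\right)}{-16 + \left(-3 + g\right)} = 17 + 2 \frac{g + \left(\left(8 + g\right) - 2\right)}{-19 + g} = 17 + 2 \frac{g + \left(6 + g\right)}{-19 + g} = 17 + 2 \frac{6 + 2 g}{-19 + g} = 17 + \frac{2 \left(6 + 2 g\right)}{-19 + g}$)
$\frac{H{\left(-2029 \right)} + 3242486}{-699326 + 3279275} = \frac{\frac{-311 + 21 \left(-2029\right)}{-19 - 2029} + 3242486}{-699326 + 3279275} = \frac{\frac{-311 - 42609}{-2048} + 3242486}{2579949} = \left(\left(- \frac{1}{2048}\right) \left(-42920\right) + 3242486\right) \frac{1}{2579949} = \left(\frac{5365}{256} + 3242486\right) \frac{1}{2579949} = \frac{830081781}{256} \cdot \frac{1}{2579949} = \frac{92231309}{73385216}$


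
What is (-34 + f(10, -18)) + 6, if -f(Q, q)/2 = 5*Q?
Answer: -128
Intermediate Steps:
f(Q, q) = -10*Q
(-34 + f(10, -18)) + 6 = (-34 - 10*10) + 6 = (-34 - 100) + 6 = -134 + 6 = -128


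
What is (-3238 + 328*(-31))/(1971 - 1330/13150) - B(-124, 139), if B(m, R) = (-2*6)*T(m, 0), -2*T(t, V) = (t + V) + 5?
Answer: 916433879/1295866 ≈ 707.20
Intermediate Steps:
T(t, V) = -5/2 - V/2 - t/2 (T(t, V) = -((t + V) + 5)/2 = -((V + t) + 5)/2 = -(5 + V + t)/2 = -5/2 - V/2 - t/2)
B(m, R) = 30 + 6*m (B(m, R) = (-2*6)*(-5/2 - 1/2*0 - m/2) = -12*(-5/2 + 0 - m/2) = -12*(-5/2 - m/2) = 30 + 6*m)
(-3238 + 328*(-31))/(1971 - 1330/13150) - B(-124, 139) = (-3238 + 328*(-31))/(1971 - 1330/13150) - (30 + 6*(-124)) = (-3238 - 10168)/(1971 - 1330*1/13150) - (30 - 744) = -13406/(1971 - 133/1315) - 1*(-714) = -13406/2591732/1315 + 714 = -13406*1315/2591732 + 714 = -8814445/1295866 + 714 = 916433879/1295866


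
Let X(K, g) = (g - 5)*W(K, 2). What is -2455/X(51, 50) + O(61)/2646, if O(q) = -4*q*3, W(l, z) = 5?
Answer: -2741/245 ≈ -11.188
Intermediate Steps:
O(q) = -12*q
X(K, g) = -25 + 5*g (X(K, g) = (g - 5)*5 = (-5 + g)*5 = -25 + 5*g)
-2455/X(51, 50) + O(61)/2646 = -2455/(-25 + 5*50) - 12*61/2646 = -2455/(-25 + 250) - 732*1/2646 = -2455/225 - 122/441 = -2455*1/225 - 122/441 = -491/45 - 122/441 = -2741/245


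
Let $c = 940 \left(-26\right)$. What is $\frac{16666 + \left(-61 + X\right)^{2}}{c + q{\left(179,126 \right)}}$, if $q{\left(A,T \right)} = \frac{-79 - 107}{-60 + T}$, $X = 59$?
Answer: $- \frac{183370}{268871} \approx -0.682$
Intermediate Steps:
$c = -24440$
$q{\left(A,T \right)} = - \frac{186}{-60 + T}$
$\frac{16666 + \left(-61 + X\right)^{2}}{c + q{\left(179,126 \right)}} = \frac{16666 + \left(-61 + 59\right)^{2}}{-24440 - \frac{186}{-60 + 126}} = \frac{16666 + \left(-2\right)^{2}}{-24440 - \frac{186}{66}} = \frac{16666 + 4}{-24440 - \frac{31}{11}} = \frac{16670}{-24440 - \frac{31}{11}} = \frac{16670}{- \frac{268871}{11}} = 16670 \left(- \frac{11}{268871}\right) = - \frac{183370}{268871}$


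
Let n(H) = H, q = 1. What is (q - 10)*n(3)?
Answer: -27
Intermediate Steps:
(q - 10)*n(3) = (1 - 10)*3 = -9*3 = -27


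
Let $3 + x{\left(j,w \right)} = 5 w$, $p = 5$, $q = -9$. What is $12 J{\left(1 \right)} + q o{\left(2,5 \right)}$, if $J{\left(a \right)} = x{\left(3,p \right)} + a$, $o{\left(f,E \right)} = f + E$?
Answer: $213$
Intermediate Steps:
$o{\left(f,E \right)} = E + f$
$x{\left(j,w \right)} = -3 + 5 w$
$J{\left(a \right)} = 22 + a$ ($J{\left(a \right)} = \left(-3 + 5 \cdot 5\right) + a = \left(-3 + 25\right) + a = 22 + a$)
$12 J{\left(1 \right)} + q o{\left(2,5 \right)} = 12 \left(22 + 1\right) - 9 \left(5 + 2\right) = 12 \cdot 23 - 63 = 276 - 63 = 213$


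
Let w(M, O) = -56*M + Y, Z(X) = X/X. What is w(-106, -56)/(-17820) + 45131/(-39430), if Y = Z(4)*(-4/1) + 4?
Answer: -10382909/7026426 ≈ -1.4777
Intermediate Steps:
Z(X) = 1
Y = 0 (Y = 1*(-4/1) + 4 = 1*(-4*1) + 4 = 1*(-4) + 4 = -4 + 4 = 0)
w(M, O) = -56*M (w(M, O) = -56*M + 0 = -56*M)
w(-106, -56)/(-17820) + 45131/(-39430) = -56*(-106)/(-17820) + 45131/(-39430) = 5936*(-1/17820) + 45131*(-1/39430) = -1484/4455 - 45131/39430 = -10382909/7026426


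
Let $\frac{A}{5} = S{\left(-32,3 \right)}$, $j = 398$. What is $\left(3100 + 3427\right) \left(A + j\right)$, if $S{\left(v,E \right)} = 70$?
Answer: $4882196$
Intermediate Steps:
$A = 350$ ($A = 5 \cdot 70 = 350$)
$\left(3100 + 3427\right) \left(A + j\right) = \left(3100 + 3427\right) \left(350 + 398\right) = 6527 \cdot 748 = 4882196$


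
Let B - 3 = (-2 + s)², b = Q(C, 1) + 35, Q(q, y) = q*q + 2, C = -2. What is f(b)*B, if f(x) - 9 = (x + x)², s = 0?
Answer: 47131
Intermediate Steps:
Q(q, y) = 2 + q² (Q(q, y) = q² + 2 = 2 + q²)
b = 41 (b = (2 + (-2)²) + 35 = (2 + 4) + 35 = 6 + 35 = 41)
f(x) = 9 + 4*x² (f(x) = 9 + (x + x)² = 9 + (2*x)² = 9 + 4*x²)
B = 7 (B = 3 + (-2 + 0)² = 3 + (-2)² = 3 + 4 = 7)
f(b)*B = (9 + 4*41²)*7 = (9 + 4*1681)*7 = (9 + 6724)*7 = 6733*7 = 47131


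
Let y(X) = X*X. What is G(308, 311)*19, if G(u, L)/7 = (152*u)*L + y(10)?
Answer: 1936463508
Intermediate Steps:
y(X) = X²
G(u, L) = 700 + 1064*L*u (G(u, L) = 7*((152*u)*L + 10²) = 7*(152*L*u + 100) = 7*(100 + 152*L*u) = 700 + 1064*L*u)
G(308, 311)*19 = (700 + 1064*311*308)*19 = (700 + 101918432)*19 = 101919132*19 = 1936463508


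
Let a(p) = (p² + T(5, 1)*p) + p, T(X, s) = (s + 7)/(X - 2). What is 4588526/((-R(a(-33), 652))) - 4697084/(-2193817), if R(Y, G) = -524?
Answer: 5034423807879/574780054 ≈ 8758.9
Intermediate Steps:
T(X, s) = (7 + s)/(-2 + X)
a(p) = p² + 11*p/3 (a(p) = (p² + ((7 + 1)/(-2 + 5))*p) + p = (p² + (8/3)*p) + p = (p² + ((⅓)*8)*p) + p = (p² + 8*p/3) + p = p² + 11*p/3)
4588526/((-R(a(-33), 652))) - 4697084/(-2193817) = 4588526/((-1*(-524))) - 4697084/(-2193817) = 4588526/524 - 4697084*(-1/2193817) = 4588526*(1/524) + 4697084/2193817 = 2294263/262 + 4697084/2193817 = 5034423807879/574780054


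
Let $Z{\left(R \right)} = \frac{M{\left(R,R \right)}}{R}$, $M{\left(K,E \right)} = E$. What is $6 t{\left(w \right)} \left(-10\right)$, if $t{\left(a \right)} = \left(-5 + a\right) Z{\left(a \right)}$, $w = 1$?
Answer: $240$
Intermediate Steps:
$Z{\left(R \right)} = 1$ ($Z{\left(R \right)} = \frac{R}{R} = 1$)
$t{\left(a \right)} = -5 + a$ ($t{\left(a \right)} = \left(-5 + a\right) 1 = -5 + a$)
$6 t{\left(w \right)} \left(-10\right) = 6 \left(-5 + 1\right) \left(-10\right) = 6 \left(-4\right) \left(-10\right) = \left(-24\right) \left(-10\right) = 240$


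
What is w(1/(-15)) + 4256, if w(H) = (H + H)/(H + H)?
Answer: 4257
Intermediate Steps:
w(H) = 1 (w(H) = (2*H)/((2*H)) = (2*H)*(1/(2*H)) = 1)
w(1/(-15)) + 4256 = 1 + 4256 = 4257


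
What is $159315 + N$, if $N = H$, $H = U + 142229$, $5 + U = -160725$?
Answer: $140814$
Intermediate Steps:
$U = -160730$ ($U = -5 - 160725 = -160730$)
$H = -18501$ ($H = -160730 + 142229 = -18501$)
$N = -18501$
$159315 + N = 159315 - 18501 = 140814$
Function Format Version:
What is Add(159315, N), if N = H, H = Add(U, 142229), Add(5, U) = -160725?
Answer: 140814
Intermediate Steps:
U = -160730 (U = Add(-5, -160725) = -160730)
H = -18501 (H = Add(-160730, 142229) = -18501)
N = -18501
Add(159315, N) = Add(159315, -18501) = 140814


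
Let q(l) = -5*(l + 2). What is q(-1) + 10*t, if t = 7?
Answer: 65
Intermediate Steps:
q(l) = -10 - 5*l (q(l) = -5*(2 + l) = -10 - 5*l)
q(-1) + 10*t = (-10 - 5*(-1)) + 10*7 = (-10 + 5) + 70 = -5 + 70 = 65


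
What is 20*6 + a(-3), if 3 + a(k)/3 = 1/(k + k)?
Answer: 221/2 ≈ 110.50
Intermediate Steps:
a(k) = -9 + 3/(2*k) (a(k) = -9 + 3/(k + k) = -9 + 3/((2*k)) = -9 + 3*(1/(2*k)) = -9 + 3/(2*k))
20*6 + a(-3) = 20*6 + (-9 + (3/2)/(-3)) = 120 + (-9 + (3/2)*(-⅓)) = 120 + (-9 - ½) = 120 - 19/2 = 221/2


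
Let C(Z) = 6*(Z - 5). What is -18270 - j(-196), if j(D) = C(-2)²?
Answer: -20034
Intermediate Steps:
C(Z) = -30 + 6*Z (C(Z) = 6*(-5 + Z) = -30 + 6*Z)
j(D) = 1764 (j(D) = (-30 + 6*(-2))² = (-30 - 12)² = (-42)² = 1764)
-18270 - j(-196) = -18270 - 1*1764 = -18270 - 1764 = -20034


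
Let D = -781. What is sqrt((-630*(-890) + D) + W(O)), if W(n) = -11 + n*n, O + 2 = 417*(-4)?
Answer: 2*sqrt(837202) ≈ 1830.0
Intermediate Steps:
O = -1670 (O = -2 + 417*(-4) = -2 - 1668 = -1670)
W(n) = -11 + n**2
sqrt((-630*(-890) + D) + W(O)) = sqrt((-630*(-890) - 781) + (-11 + (-1670)**2)) = sqrt((560700 - 781) + (-11 + 2788900)) = sqrt(559919 + 2788889) = sqrt(3348808) = 2*sqrt(837202)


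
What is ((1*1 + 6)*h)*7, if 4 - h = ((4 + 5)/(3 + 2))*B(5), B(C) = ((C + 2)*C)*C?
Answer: -15239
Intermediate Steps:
B(C) = C**2*(2 + C) (B(C) = ((2 + C)*C)*C = (C*(2 + C))*C = C**2*(2 + C))
h = -311 (h = 4 - (4 + 5)/(3 + 2)*5**2*(2 + 5) = 4 - 9/5*25*7 = 4 - 9*(1/5)*175 = 4 - 9*175/5 = 4 - 1*315 = 4 - 315 = -311)
((1*1 + 6)*h)*7 = ((1*1 + 6)*(-311))*7 = ((1 + 6)*(-311))*7 = (7*(-311))*7 = -2177*7 = -15239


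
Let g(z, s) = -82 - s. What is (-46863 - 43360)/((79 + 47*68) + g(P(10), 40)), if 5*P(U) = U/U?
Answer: -90223/3153 ≈ -28.615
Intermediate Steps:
P(U) = ⅕ (P(U) = (U/U)/5 = (⅕)*1 = ⅕)
(-46863 - 43360)/((79 + 47*68) + g(P(10), 40)) = (-46863 - 43360)/((79 + 47*68) + (-82 - 1*40)) = -90223/((79 + 3196) + (-82 - 40)) = -90223/(3275 - 122) = -90223/3153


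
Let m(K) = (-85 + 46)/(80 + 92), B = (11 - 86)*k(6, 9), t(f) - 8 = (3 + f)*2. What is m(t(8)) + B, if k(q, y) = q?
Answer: -77439/172 ≈ -450.23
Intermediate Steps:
t(f) = 14 + 2*f (t(f) = 8 + (3 + f)*2 = 8 + (6 + 2*f) = 14 + 2*f)
B = -450 (B = (11 - 86)*6 = -75*6 = -450)
m(K) = -39/172
m(t(8)) + B = -39/172 - 450 = -77439/172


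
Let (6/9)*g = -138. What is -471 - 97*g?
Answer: 19608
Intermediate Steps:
g = -207 (g = (3/2)*(-138) = -207)
-471 - 97*g = -471 - 97*(-207) = -471 + 20079 = 19608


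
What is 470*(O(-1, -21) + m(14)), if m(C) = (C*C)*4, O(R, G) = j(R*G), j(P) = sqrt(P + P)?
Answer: 368480 + 470*sqrt(42) ≈ 3.7153e+5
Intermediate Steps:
j(P) = sqrt(2)*sqrt(P) (j(P) = sqrt(2*P) = sqrt(2)*sqrt(P))
O(R, G) = sqrt(2)*sqrt(G*R) (O(R, G) = sqrt(2)*sqrt(R*G) = sqrt(2)*sqrt(G*R))
m(C) = 4*C**2 (m(C) = C**2*4 = 4*C**2)
470*(O(-1, -21) + m(14)) = 470*(sqrt(2)*sqrt(-21*(-1)) + 4*14**2) = 470*(sqrt(2)*sqrt(21) + 4*196) = 470*(sqrt(42) + 784) = 470*(784 + sqrt(42)) = 368480 + 470*sqrt(42)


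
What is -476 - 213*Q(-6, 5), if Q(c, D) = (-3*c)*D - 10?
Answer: -17516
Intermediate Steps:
Q(c, D) = -10 - 3*D*c (Q(c, D) = -3*D*c - 10 = -10 - 3*D*c)
-476 - 213*Q(-6, 5) = -476 - 213*(-10 - 3*5*(-6)) = -476 - 213*(-10 + 90) = -476 - 213*80 = -476 - 17040 = -17516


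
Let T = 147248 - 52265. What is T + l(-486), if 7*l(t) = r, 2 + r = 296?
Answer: 95025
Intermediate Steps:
r = 294 (r = -2 + 296 = 294)
T = 94983
l(t) = 42 (l(t) = (⅐)*294 = 42)
T + l(-486) = 94983 + 42 = 95025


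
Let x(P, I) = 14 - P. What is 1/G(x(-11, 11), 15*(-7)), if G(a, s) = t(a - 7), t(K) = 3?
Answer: ⅓ ≈ 0.33333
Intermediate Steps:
G(a, s) = 3
1/G(x(-11, 11), 15*(-7)) = 1/3 = ⅓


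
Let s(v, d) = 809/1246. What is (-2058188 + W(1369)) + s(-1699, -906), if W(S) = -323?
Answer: -2564903897/1246 ≈ -2.0585e+6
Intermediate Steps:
s(v, d) = 809/1246 (s(v, d) = 809*(1/1246) = 809/1246)
(-2058188 + W(1369)) + s(-1699, -906) = (-2058188 - 323) + 809/1246 = -2058511 + 809/1246 = -2564903897/1246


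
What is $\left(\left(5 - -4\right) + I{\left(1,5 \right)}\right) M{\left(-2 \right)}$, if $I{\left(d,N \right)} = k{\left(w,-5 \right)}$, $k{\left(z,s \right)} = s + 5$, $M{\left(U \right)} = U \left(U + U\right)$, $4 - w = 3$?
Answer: $72$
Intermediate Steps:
$w = 1$ ($w = 4 - 3 = 1$)
$M{\left(U \right)} = 2 U^{2}$ ($M{\left(U \right)} = U 2 U = 2 U^{2}$)
$k{\left(z,s \right)} = 5 + s$
$I{\left(d,N \right)} = 0$ ($I{\left(d,N \right)} = 5 - 5 = 0$)
$\left(\left(5 - -4\right) + I{\left(1,5 \right)}\right) M{\left(-2 \right)} = \left(\left(5 - -4\right) + 0\right) 2 \left(-2\right)^{2} = \left(\left(5 + 4\right) + 0\right) 2 \cdot 4 = \left(9 + 0\right) 8 = 9 \cdot 8 = 72$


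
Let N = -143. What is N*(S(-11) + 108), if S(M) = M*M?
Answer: -32747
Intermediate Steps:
S(M) = M²
N*(S(-11) + 108) = -143*((-11)² + 108) = -143*(121 + 108) = -143*229 = -32747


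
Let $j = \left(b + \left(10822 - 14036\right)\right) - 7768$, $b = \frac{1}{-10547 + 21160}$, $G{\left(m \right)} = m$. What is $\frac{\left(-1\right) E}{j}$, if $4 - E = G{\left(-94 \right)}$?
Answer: $\frac{1040074}{116551965} \approx 0.0089237$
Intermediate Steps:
$b = \frac{1}{10613} \approx 9.4224 \cdot 10^{-5}$
$E = 98$ ($E = 4 - -94 = 4 + 94 = 98$)
$j = - \frac{116551965}{10613}$ ($j = \left(\frac{1}{10613} + \left(10822 - 14036\right)\right) - 7768 = \left(\frac{1}{10613} - 3214\right) - 7768 = - \frac{34110181}{10613} - 7768 = - \frac{116551965}{10613} \approx -10982.0$)
$\frac{\left(-1\right) E}{j} = \frac{\left(-1\right) 98}{- \frac{116551965}{10613}} = \left(-98\right) \left(- \frac{10613}{116551965}\right) = \frac{1040074}{116551965}$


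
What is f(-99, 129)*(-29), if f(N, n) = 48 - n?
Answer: 2349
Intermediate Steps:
f(-99, 129)*(-29) = (48 - 1*129)*(-29) = (48 - 129)*(-29) = -81*(-29) = 2349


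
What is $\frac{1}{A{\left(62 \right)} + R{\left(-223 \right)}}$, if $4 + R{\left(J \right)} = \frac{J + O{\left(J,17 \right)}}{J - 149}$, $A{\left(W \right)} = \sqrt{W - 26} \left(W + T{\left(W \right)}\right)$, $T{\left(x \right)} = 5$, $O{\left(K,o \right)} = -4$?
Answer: $\frac{372}{148283} \approx 0.0025087$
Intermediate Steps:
$A{\left(W \right)} = \sqrt{-26 + W} \left(5 + W\right)$ ($A{\left(W \right)} = \sqrt{W - 26} \left(W + 5\right) = \sqrt{-26 + W} \left(5 + W\right)$)
$R{\left(J \right)} = -4 + \frac{-4 + J}{-149 + J}$ ($R{\left(J \right)} = -4 + \frac{J - 4}{J - 149} = -4 + \frac{-4 + J}{-149 + J}$)
$\frac{1}{A{\left(62 \right)} + R{\left(-223 \right)}} = \frac{1}{\sqrt{-26 + 62} \left(5 + 62\right) + \frac{592 - -669}{-149 - 223}} = \frac{1}{\sqrt{36} \cdot 67 + \frac{592 + 669}{-372}} = \frac{1}{6 \cdot 67 - \frac{1261}{372}} = \frac{1}{402 - \frac{1261}{372}} = \frac{1}{\frac{148283}{372}} = \frac{372}{148283}$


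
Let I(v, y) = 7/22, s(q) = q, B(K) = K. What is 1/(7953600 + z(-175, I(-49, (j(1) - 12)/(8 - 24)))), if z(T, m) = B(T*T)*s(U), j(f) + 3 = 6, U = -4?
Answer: 1/7831100 ≈ 1.2770e-7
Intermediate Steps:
j(f) = 3 (j(f) = -3 + 6 = 3)
I(v, y) = 7/22 (I(v, y) = 7*(1/22) = 7/22)
z(T, m) = -4*T**2 (z(T, m) = (T*T)*(-4) = T**2*(-4) = -4*T**2)
1/(7953600 + z(-175, I(-49, (j(1) - 12)/(8 - 24)))) = 1/(7953600 - 4*(-175)**2) = 1/(7953600 - 4*30625) = 1/(7953600 - 122500) = 1/7831100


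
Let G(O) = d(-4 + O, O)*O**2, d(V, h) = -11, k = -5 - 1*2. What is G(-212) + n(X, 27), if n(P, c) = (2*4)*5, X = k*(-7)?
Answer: -494344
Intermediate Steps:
k = -7 (k = -5 - 2 = -7)
G(O) = -11*O**2
X = 49 (X = -7*(-7) = 49)
n(P, c) = 40 (n(P, c) = 8*5 = 40)
G(-212) + n(X, 27) = -11*(-212)**2 + 40 = -11*44944 + 40 = -494384 + 40 = -494344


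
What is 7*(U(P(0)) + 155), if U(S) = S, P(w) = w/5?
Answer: 1085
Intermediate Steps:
P(w) = w/5 (P(w) = w*(1/5) = w/5)
7*(U(P(0)) + 155) = 7*((1/5)*0 + 155) = 7*(0 + 155) = 7*155 = 1085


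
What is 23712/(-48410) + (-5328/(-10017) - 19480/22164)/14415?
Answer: -23423132843638/47817903849555 ≈ -0.48984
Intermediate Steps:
23712/(-48410) + (-5328/(-10017) - 19480/22164)/14415 = 23712*(-1/48410) + (-5328*(-1/10017) - 19480*1/22164)*(1/14415) = -11856/24205 + (592/1113 - 4870/5541)*(1/14415) = -11856/24205 - 237782/685237*1/14415 = -11856/24205 - 237782/9877691355 = -23423132843638/47817903849555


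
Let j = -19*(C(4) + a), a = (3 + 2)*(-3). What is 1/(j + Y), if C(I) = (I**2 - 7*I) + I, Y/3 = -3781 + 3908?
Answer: 1/818 ≈ 0.0012225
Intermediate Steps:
Y = 381 (Y = 3*(-3781 + 3908) = 3*127 = 381)
C(I) = I**2 - 6*I
a = -15 (a = 5*(-3) = -15)
j = 437 (j = -19*(4*(-6 + 4) - 15) = -19*(4*(-2) - 15) = -19*(-8 - 15) = -19*(-23) = 437)
1/(j + Y) = 1/(437 + 381) = 1/818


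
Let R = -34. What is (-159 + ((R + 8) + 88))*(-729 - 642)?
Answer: 132987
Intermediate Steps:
(-159 + ((R + 8) + 88))*(-729 - 642) = (-159 + ((-34 + 8) + 88))*(-729 - 642) = (-159 + (-26 + 88))*(-1371) = (-159 + 62)*(-1371) = -97*(-1371) = 132987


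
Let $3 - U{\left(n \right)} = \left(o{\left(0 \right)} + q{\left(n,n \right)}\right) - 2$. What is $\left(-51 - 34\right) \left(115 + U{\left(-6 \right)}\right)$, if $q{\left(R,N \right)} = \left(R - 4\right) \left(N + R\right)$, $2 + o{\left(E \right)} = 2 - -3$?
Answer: $255$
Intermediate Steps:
$o{\left(E \right)} = 3$ ($o{\left(E \right)} = -2 + \left(2 - -3\right) = -2 + \left(2 + 3\right) = -2 + 5 = 3$)
$q{\left(R,N \right)} = \left(-4 + R\right) \left(N + R\right)$
$U{\left(n \right)} = 2 - 2 n^{2} + 8 n$ ($U{\left(n \right)} = 3 - \left(\left(3 + \left(n^{2} - 4 n - 4 n + n n\right)\right) - 2\right) = 3 - \left(\left(3 + \left(n^{2} - 4 n - 4 n + n^{2}\right)\right) - 2\right) = 3 - \left(\left(3 + \left(- 8 n + 2 n^{2}\right)\right) - 2\right) = 3 - \left(\left(3 - 8 n + 2 n^{2}\right) - 2\right) = 3 - \left(1 - 8 n + 2 n^{2}\right) = 2 - 2 n^{2} + 8 n$)
$\left(-51 - 34\right) \left(115 + U{\left(-6 \right)}\right) = \left(-51 - 34\right) \left(115 + \left(2 - 2 \left(-6\right)^{2} + 8 \left(-6\right)\right)\right) = - 85 \left(115 - 118\right) = \left(-85\right) \left(-3\right) = 255$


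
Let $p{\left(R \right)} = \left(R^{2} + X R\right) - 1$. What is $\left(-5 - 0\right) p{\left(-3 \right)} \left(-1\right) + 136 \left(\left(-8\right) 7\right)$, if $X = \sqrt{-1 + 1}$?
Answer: $-7576$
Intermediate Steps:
$X = 0$ ($X = \sqrt{0} = 0$)
$p{\left(R \right)} = -1 + R^{2}$ ($p{\left(R \right)} = \left(R^{2} + 0 R\right) - 1 = \left(R^{2} + 0\right) - 1 = R^{2} - 1 = -1 + R^{2}$)
$\left(-5 - 0\right) p{\left(-3 \right)} \left(-1\right) + 136 \left(\left(-8\right) 7\right) = \left(-5 - 0\right) \left(-1 + \left(-3\right)^{2}\right) \left(-1\right) + 136 \left(\left(-8\right) 7\right) = \left(-5 + 0\right) \left(-1 + 9\right) \left(-1\right) + 136 \left(-56\right) = \left(-5\right) 8 \left(-1\right) - 7616 = \left(-40\right) \left(-1\right) - 7616 = 40 - 7616 = -7576$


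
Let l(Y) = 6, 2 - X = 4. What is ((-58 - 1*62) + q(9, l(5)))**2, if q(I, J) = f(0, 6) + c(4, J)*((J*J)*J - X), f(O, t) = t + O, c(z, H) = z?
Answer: 574564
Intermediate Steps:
X = -2 (X = 2 - 1*4 = 2 - 4 = -2)
f(O, t) = O + t
q(I, J) = 14 + 4*J**3 (q(I, J) = (0 + 6) + 4*((J*J)*J - 1*(-2)) = 6 + 4*(J**2*J + 2) = 6 + 4*(J**3 + 2) = 6 + 4*(2 + J**3) = 6 + (8 + 4*J**3) = 14 + 4*J**3)
((-58 - 1*62) + q(9, l(5)))**2 = ((-58 - 1*62) + (14 + 4*6**3))**2 = ((-58 - 62) + (14 + 4*216))**2 = (-120 + (14 + 864))**2 = (-120 + 878)**2 = 758**2 = 574564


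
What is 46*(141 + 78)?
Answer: 10074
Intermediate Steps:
46*(141 + 78) = 46*219 = 10074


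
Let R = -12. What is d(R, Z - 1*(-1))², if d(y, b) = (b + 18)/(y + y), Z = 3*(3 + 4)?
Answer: 25/9 ≈ 2.7778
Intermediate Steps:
Z = 21 (Z = 3*7 = 21)
d(y, b) = (18 + b)/(2*y) (d(y, b) = (18 + b)/((2*y)) = (18 + b)*(1/(2*y)) = (18 + b)/(2*y))
d(R, Z - 1*(-1))² = ((½)*(18 + (21 - 1*(-1)))/(-12))² = ((½)*(-1/12)*(18 + (21 + 1)))² = ((½)*(-1/12)*(18 + 22))² = ((½)*(-1/12)*40)² = (-5/3)² = 25/9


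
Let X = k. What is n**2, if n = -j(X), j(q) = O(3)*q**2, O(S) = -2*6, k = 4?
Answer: 36864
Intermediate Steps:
O(S) = -12
X = 4
j(q) = -12*q**2
n = 192 (n = -(-12)*4**2 = -(-12)*16 = -1*(-192) = 192)
n**2 = 192**2 = 36864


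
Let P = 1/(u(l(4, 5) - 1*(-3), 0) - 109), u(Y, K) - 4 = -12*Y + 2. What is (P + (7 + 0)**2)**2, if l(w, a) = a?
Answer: 95062500/39601 ≈ 2400.5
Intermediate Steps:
u(Y, K) = 6 - 12*Y (u(Y, K) = 4 + (-12*Y + 2) = 4 + (2 - 12*Y) = 6 - 12*Y)
P = -1/199 (P = 1/((6 - 12*(5 - 1*(-3))) - 109) = 1/((6 - 12*(5 + 3)) - 109) = 1/((6 - 12*8) - 109) = 1/((6 - 96) - 109) = 1/(-90 - 109) = 1/(-199) = -1/199 ≈ -0.0050251)
(P + (7 + 0)**2)**2 = (-1/199 + (7 + 0)**2)**2 = (-1/199 + 7**2)**2 = (-1/199 + 49)**2 = (9750/199)**2 = 95062500/39601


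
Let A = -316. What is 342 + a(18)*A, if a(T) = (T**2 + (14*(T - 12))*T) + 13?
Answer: -583942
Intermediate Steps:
a(T) = 13 + T**2 + T*(-168 + 14*T) (a(T) = (T**2 + (14*(-12 + T))*T) + 13 = (T**2 + (-168 + 14*T)*T) + 13 = (T**2 + T*(-168 + 14*T)) + 13 = 13 + T**2 + T*(-168 + 14*T))
342 + a(18)*A = 342 + (13 - 168*18 + 15*18**2)*(-316) = 342 + (13 - 3024 + 15*324)*(-316) = 342 + (13 - 3024 + 4860)*(-316) = 342 + 1849*(-316) = 342 - 584284 = -583942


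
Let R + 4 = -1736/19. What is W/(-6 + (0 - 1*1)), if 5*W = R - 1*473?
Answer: 10799/665 ≈ 16.239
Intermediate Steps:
R = -1812/19 (R = -4 - 1736/19 = -1812/19 ≈ -95.368)
W = -10799/95 (W = (-1812/19 - 1*473)/5 = (-1812/19 - 473)/5 = (⅕)*(-10799/19) = -10799/95 ≈ -113.67)
W/(-6 + (0 - 1*1)) = -10799/95/(-6 + (0 - 1*1)) = -10799/95/(-6 + (0 - 1)) = -10799/95/(-6 - 1) = -10799/95/(-7) = -⅐*(-10799/95) = 10799/665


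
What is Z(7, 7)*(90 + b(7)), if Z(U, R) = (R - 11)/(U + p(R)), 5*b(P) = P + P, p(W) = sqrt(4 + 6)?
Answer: -12992/195 + 1856*sqrt(10)/195 ≈ -36.527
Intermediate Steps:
p(W) = sqrt(10)
b(P) = 2*P/5 (b(P) = (P + P)/5 = (2*P)/5 = 2*P/5)
Z(U, R) = (-11 + R)/(U + sqrt(10)) (Z(U, R) = (R - 11)/(U + sqrt(10)) = (-11 + R)/(U + sqrt(10)))
Z(7, 7)*(90 + b(7)) = ((-11 + 7)/(7 + sqrt(10)))*(90 + (2/5)*7) = (-4/(7 + sqrt(10)))*(90 + 14/5) = -4/(7 + sqrt(10))*(464/5) = -1856/(5*(7 + sqrt(10)))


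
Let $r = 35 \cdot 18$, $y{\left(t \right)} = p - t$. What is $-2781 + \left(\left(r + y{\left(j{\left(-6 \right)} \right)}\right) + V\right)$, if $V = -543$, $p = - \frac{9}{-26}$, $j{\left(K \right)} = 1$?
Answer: $- \frac{70061}{26} \approx -2694.7$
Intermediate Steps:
$p = \frac{9}{26}$ ($p = \left(-9\right) \left(- \frac{1}{26}\right) = \frac{9}{26} \approx 0.34615$)
$y{\left(t \right)} = \frac{9}{26} - t$
$r = 630$
$-2781 + \left(\left(r + y{\left(j{\left(-6 \right)} \right)}\right) + V\right) = -2781 + \left(\left(630 + \left(\frac{9}{26} - 1\right)\right) - 543\right) = -2781 + \left(\left(630 - \frac{17}{26}\right) - 543\right) = -2781 + \left(\frac{16363}{26} - 543\right) = -2781 + \frac{2245}{26} = - \frac{70061}{26}$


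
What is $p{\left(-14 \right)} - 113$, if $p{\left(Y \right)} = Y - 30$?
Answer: $-157$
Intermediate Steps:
$p{\left(Y \right)} = -30 + Y$ ($p{\left(Y \right)} = Y - 30 = -30 + Y$)
$p{\left(-14 \right)} - 113 = \left(-30 - 14\right) - 113 = -44 - 113 = -157$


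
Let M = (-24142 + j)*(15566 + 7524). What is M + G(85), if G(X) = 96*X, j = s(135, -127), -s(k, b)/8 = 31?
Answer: -563156940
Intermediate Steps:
s(k, b) = -248 (s(k, b) = -8*31 = -248)
j = -248
M = -563165100 (M = (-24142 - 248)*(15566 + 7524) = -24390*23090 = -563165100)
M + G(85) = -563165100 + 96*85 = -563165100 + 8160 = -563156940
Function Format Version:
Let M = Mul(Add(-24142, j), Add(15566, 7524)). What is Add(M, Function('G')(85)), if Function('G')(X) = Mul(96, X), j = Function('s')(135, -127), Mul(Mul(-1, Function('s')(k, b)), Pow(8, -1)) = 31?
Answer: -563156940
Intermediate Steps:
Function('s')(k, b) = -248 (Function('s')(k, b) = Mul(-8, 31) = -248)
j = -248
M = -563165100 (M = Mul(Add(-24142, -248), Add(15566, 7524)) = Mul(-24390, 23090) = -563165100)
Add(M, Function('G')(85)) = Add(-563165100, Mul(96, 85)) = Add(-563165100, 8160) = -563156940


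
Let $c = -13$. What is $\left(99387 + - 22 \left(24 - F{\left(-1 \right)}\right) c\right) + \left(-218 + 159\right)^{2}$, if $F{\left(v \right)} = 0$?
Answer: $109732$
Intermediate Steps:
$\left(99387 + - 22 \left(24 - F{\left(-1 \right)}\right) c\right) + \left(-218 + 159\right)^{2} = \left(99387 + - 22 \left(24 - 0\right) \left(-13\right)\right) + \left(-218 + 159\right)^{2} = \left(99387 + - 22 \left(24 + 0\right) \left(-13\right)\right) + \left(-59\right)^{2} = \left(99387 + \left(-22\right) 24 \left(-13\right)\right) + 3481 = \left(99387 - -6864\right) + 3481 = \left(99387 + 6864\right) + 3481 = 106251 + 3481 = 109732$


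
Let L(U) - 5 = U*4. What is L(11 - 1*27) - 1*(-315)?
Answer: 256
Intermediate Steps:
L(U) = 5 + 4*U (L(U) = 5 + U*4 = 5 + 4*U)
L(11 - 1*27) - 1*(-315) = (5 + 4*(11 - 1*27)) - 1*(-315) = (5 + 4*(11 - 27)) + 315 = (5 + 4*(-16)) + 315 = (5 - 64) + 315 = -59 + 315 = 256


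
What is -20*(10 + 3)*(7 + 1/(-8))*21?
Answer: -75075/2 ≈ -37538.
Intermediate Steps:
-20*(10 + 3)*(7 + 1/(-8))*21 = -260*(7 + 1*(-⅛))*21 = -260*(7 - ⅛)*21 = -260*55/8*21 = -20*715/8*21 = -3575/2*21 = -75075/2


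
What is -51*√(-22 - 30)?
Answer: -102*I*√13 ≈ -367.77*I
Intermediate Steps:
-51*√(-22 - 30) = -102*I*√13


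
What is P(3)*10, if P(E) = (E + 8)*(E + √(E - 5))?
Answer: 330 + 110*I*√2 ≈ 330.0 + 155.56*I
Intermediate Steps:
P(E) = (8 + E)*(E + √(-5 + E))
P(3)*10 = (3² + 8*3 + 8*√(-5 + 3) + 3*√(-5 + 3))*10 = (9 + 24 + 8*√(-2) + 3*√(-2))*10 = (9 + 24 + 8*(I*√2) + 3*(I*√2))*10 = (9 + 24 + 8*I*√2 + 3*I*√2)*10 = (33 + 11*I*√2)*10 = 330 + 110*I*√2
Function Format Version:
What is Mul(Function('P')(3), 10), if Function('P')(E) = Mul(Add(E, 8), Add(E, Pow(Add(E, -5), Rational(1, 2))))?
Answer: Add(330, Mul(110, I, Pow(2, Rational(1, 2)))) ≈ Add(330.00, Mul(155.56, I))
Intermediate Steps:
Function('P')(E) = Mul(Add(8, E), Add(E, Pow(Add(-5, E), Rational(1, 2))))
Mul(Function('P')(3), 10) = Mul(Add(Pow(3, 2), Mul(8, 3), Mul(8, Pow(Add(-5, 3), Rational(1, 2))), Mul(3, Pow(Add(-5, 3), Rational(1, 2)))), 10) = Mul(Add(9, 24, Mul(8, Pow(-2, Rational(1, 2))), Mul(3, Pow(-2, Rational(1, 2)))), 10) = Mul(Add(9, 24, Mul(8, Mul(I, Pow(2, Rational(1, 2)))), Mul(3, Mul(I, Pow(2, Rational(1, 2))))), 10) = Mul(Add(9, 24, Mul(8, I, Pow(2, Rational(1, 2))), Mul(3, I, Pow(2, Rational(1, 2)))), 10) = Mul(Add(33, Mul(11, I, Pow(2, Rational(1, 2)))), 10) = Add(330, Mul(110, I, Pow(2, Rational(1, 2))))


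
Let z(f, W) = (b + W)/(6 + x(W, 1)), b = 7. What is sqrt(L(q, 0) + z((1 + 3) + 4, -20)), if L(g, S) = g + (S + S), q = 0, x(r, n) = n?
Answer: I*sqrt(91)/7 ≈ 1.3628*I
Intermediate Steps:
L(g, S) = g + 2*S
z(f, W) = 1 + W/7 (z(f, W) = (7 + W)/(6 + 1) = (7 + W)/7 = (7 + W)*(1/7) = 1 + W/7)
sqrt(L(q, 0) + z((1 + 3) + 4, -20)) = sqrt((0 + 2*0) + (1 + (1/7)*(-20))) = sqrt((0 + 0) + (1 - 20/7)) = sqrt(0 - 13/7) = sqrt(-13/7) = I*sqrt(91)/7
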